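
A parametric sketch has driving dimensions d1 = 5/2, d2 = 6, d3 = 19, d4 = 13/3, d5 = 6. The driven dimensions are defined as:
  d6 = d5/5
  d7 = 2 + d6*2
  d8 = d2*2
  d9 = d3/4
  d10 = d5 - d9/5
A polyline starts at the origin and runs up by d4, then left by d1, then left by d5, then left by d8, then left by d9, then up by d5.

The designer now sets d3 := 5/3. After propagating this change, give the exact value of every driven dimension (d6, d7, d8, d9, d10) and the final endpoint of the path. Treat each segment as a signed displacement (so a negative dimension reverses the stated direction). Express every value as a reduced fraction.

Apply edit: d3 := 5/3
  d6 = d5/5 = 6/5
  d7 = 2 + d6*2 = 22/5
  d8 = d2*2 = 12
  d9 = d3/4 = 5/12
  d10 = d5 - d9/5 = 71/12
Walk from origin (0, 0):
  seg 1: up by d4 = 13/3 → (0, 13/3)
  seg 2: left by d1 = 5/2 → (-5/2, 13/3)
  seg 3: left by d5 = 6 → (-17/2, 13/3)
  seg 4: left by d8 = 12 → (-41/2, 13/3)
  seg 5: left by d9 = 5/12 → (-251/12, 13/3)
  seg 6: up by d5 = 6 → (-251/12, 31/3)

d6 = 6/5
d7 = 22/5
d8 = 12
d9 = 5/12
d10 = 71/12
endpoint = (-251/12, 31/3)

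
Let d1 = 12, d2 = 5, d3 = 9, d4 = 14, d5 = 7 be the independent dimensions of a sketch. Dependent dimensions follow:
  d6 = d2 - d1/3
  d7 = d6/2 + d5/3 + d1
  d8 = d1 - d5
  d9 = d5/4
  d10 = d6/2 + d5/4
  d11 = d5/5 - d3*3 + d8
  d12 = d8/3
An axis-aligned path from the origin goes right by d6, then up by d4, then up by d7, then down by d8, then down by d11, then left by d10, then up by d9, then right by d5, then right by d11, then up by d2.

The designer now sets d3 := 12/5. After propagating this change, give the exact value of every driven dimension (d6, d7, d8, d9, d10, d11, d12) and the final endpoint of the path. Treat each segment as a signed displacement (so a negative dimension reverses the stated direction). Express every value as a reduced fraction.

Apply edit: d3 := 12/5
  d6 = d2 - d1/3 = 1
  d7 = d6/2 + d5/3 + d1 = 89/6
  d8 = d1 - d5 = 5
  d9 = d5/4 = 7/4
  d10 = d6/2 + d5/4 = 9/4
  d11 = d5/5 - d3*3 + d8 = -4/5
  d12 = d8/3 = 5/3
Walk from origin (0, 0):
  seg 1: right by d6 = 1 → (1, 0)
  seg 2: up by d4 = 14 → (1, 14)
  seg 3: up by d7 = 89/6 → (1, 173/6)
  seg 4: down by d8 = 5 → (1, 143/6)
  seg 5: down by d11 = -4/5 → (1, 739/30)
  seg 6: left by d10 = 9/4 → (-5/4, 739/30)
  seg 7: up by d9 = 7/4 → (-5/4, 1583/60)
  seg 8: right by d5 = 7 → (23/4, 1583/60)
  seg 9: right by d11 = -4/5 → (99/20, 1583/60)
  seg 10: up by d2 = 5 → (99/20, 1883/60)

d6 = 1
d7 = 89/6
d8 = 5
d9 = 7/4
d10 = 9/4
d11 = -4/5
d12 = 5/3
endpoint = (99/20, 1883/60)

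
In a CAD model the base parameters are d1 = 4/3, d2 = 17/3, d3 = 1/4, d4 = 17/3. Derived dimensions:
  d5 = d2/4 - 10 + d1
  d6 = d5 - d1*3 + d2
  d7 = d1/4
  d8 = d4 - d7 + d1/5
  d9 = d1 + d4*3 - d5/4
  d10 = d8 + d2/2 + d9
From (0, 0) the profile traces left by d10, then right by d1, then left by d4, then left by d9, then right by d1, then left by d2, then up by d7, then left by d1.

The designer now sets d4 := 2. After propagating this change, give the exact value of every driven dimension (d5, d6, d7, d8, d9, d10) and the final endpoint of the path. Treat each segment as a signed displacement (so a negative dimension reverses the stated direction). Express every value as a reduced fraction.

d5 = -29/4
d6 = -67/12
d7 = 1/3
d8 = 29/15
d9 = 439/48
d10 = 1113/80
endpoint = (-3527/120, 1/3)

Apply edit: d4 := 2
  d5 = d2/4 - 10 + d1 = -29/4
  d6 = d5 - d1*3 + d2 = -67/12
  d7 = d1/4 = 1/3
  d8 = d4 - d7 + d1/5 = 29/15
  d9 = d1 + d4*3 - d5/4 = 439/48
  d10 = d8 + d2/2 + d9 = 1113/80
Walk from origin (0, 0):
  seg 1: left by d10 = 1113/80 → (-1113/80, 0)
  seg 2: right by d1 = 4/3 → (-3019/240, 0)
  seg 3: left by d4 = 2 → (-3499/240, 0)
  seg 4: left by d9 = 439/48 → (-949/40, 0)
  seg 5: right by d1 = 4/3 → (-2687/120, 0)
  seg 6: left by d2 = 17/3 → (-3367/120, 0)
  seg 7: up by d7 = 1/3 → (-3367/120, 1/3)
  seg 8: left by d1 = 4/3 → (-3527/120, 1/3)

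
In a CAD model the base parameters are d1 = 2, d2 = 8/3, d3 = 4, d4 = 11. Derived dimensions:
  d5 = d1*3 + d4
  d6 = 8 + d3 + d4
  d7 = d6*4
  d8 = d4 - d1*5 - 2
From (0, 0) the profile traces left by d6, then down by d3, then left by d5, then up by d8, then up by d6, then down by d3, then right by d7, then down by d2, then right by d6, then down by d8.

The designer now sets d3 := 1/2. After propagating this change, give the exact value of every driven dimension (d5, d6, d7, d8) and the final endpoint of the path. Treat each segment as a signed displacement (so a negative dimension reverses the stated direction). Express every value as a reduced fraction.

d5 = 17
d6 = 39/2
d7 = 78
d8 = -1
endpoint = (61, 95/6)

Apply edit: d3 := 1/2
  d5 = d1*3 + d4 = 17
  d6 = 8 + d3 + d4 = 39/2
  d7 = d6*4 = 78
  d8 = d4 - d1*5 - 2 = -1
Walk from origin (0, 0):
  seg 1: left by d6 = 39/2 → (-39/2, 0)
  seg 2: down by d3 = 1/2 → (-39/2, -1/2)
  seg 3: left by d5 = 17 → (-73/2, -1/2)
  seg 4: up by d8 = -1 → (-73/2, -3/2)
  seg 5: up by d6 = 39/2 → (-73/2, 18)
  seg 6: down by d3 = 1/2 → (-73/2, 35/2)
  seg 7: right by d7 = 78 → (83/2, 35/2)
  seg 8: down by d2 = 8/3 → (83/2, 89/6)
  seg 9: right by d6 = 39/2 → (61, 89/6)
  seg 10: down by d8 = -1 → (61, 95/6)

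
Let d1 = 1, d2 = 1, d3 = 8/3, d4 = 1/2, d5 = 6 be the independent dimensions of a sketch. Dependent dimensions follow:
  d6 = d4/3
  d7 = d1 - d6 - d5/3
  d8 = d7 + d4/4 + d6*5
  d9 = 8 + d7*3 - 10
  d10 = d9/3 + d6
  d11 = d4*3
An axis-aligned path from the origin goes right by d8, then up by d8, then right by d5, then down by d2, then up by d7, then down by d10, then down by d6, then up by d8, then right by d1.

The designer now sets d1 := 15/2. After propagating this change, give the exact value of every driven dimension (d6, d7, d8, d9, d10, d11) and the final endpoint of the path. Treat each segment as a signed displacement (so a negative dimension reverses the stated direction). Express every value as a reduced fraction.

d6 = 1/6
d7 = 16/3
d8 = 151/24
d9 = 14
d10 = 29/6
d11 = 3/2
endpoint = (475/24, 143/12)

Apply edit: d1 := 15/2
  d6 = d4/3 = 1/6
  d7 = d1 - d6 - d5/3 = 16/3
  d8 = d7 + d4/4 + d6*5 = 151/24
  d9 = 8 + d7*3 - 10 = 14
  d10 = d9/3 + d6 = 29/6
  d11 = d4*3 = 3/2
Walk from origin (0, 0):
  seg 1: right by d8 = 151/24 → (151/24, 0)
  seg 2: up by d8 = 151/24 → (151/24, 151/24)
  seg 3: right by d5 = 6 → (295/24, 151/24)
  seg 4: down by d2 = 1 → (295/24, 127/24)
  seg 5: up by d7 = 16/3 → (295/24, 85/8)
  seg 6: down by d10 = 29/6 → (295/24, 139/24)
  seg 7: down by d6 = 1/6 → (295/24, 45/8)
  seg 8: up by d8 = 151/24 → (295/24, 143/12)
  seg 9: right by d1 = 15/2 → (475/24, 143/12)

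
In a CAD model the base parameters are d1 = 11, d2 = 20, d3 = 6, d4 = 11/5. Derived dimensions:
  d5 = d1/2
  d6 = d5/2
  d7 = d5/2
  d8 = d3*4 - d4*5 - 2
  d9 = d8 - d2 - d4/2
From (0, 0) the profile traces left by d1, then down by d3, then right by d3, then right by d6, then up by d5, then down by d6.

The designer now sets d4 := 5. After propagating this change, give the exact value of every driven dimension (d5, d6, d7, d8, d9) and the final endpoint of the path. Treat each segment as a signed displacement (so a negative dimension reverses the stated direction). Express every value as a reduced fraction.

Apply edit: d4 := 5
  d5 = d1/2 = 11/2
  d6 = d5/2 = 11/4
  d7 = d5/2 = 11/4
  d8 = d3*4 - d4*5 - 2 = -3
  d9 = d8 - d2 - d4/2 = -51/2
Walk from origin (0, 0):
  seg 1: left by d1 = 11 → (-11, 0)
  seg 2: down by d3 = 6 → (-11, -6)
  seg 3: right by d3 = 6 → (-5, -6)
  seg 4: right by d6 = 11/4 → (-9/4, -6)
  seg 5: up by d5 = 11/2 → (-9/4, -1/2)
  seg 6: down by d6 = 11/4 → (-9/4, -13/4)

d5 = 11/2
d6 = 11/4
d7 = 11/4
d8 = -3
d9 = -51/2
endpoint = (-9/4, -13/4)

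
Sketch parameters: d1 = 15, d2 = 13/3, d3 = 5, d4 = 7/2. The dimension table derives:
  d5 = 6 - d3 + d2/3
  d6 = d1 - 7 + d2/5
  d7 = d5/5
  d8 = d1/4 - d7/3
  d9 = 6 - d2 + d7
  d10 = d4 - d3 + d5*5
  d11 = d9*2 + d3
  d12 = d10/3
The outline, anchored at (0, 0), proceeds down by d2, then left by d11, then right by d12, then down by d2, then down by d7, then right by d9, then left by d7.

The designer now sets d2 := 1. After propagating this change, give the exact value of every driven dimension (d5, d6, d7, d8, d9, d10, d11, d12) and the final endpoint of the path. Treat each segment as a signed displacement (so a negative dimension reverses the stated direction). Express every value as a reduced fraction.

d5 = 4/3
d6 = 41/5
d7 = 4/15
d8 = 659/180
d9 = 79/15
d10 = 31/6
d11 = 233/15
d12 = 31/18
endpoint = (-793/90, -34/15)

Apply edit: d2 := 1
  d5 = 6 - d3 + d2/3 = 4/3
  d6 = d1 - 7 + d2/5 = 41/5
  d7 = d5/5 = 4/15
  d8 = d1/4 - d7/3 = 659/180
  d9 = 6 - d2 + d7 = 79/15
  d10 = d4 - d3 + d5*5 = 31/6
  d11 = d9*2 + d3 = 233/15
  d12 = d10/3 = 31/18
Walk from origin (0, 0):
  seg 1: down by d2 = 1 → (0, -1)
  seg 2: left by d11 = 233/15 → (-233/15, -1)
  seg 3: right by d12 = 31/18 → (-1243/90, -1)
  seg 4: down by d2 = 1 → (-1243/90, -2)
  seg 5: down by d7 = 4/15 → (-1243/90, -34/15)
  seg 6: right by d9 = 79/15 → (-769/90, -34/15)
  seg 7: left by d7 = 4/15 → (-793/90, -34/15)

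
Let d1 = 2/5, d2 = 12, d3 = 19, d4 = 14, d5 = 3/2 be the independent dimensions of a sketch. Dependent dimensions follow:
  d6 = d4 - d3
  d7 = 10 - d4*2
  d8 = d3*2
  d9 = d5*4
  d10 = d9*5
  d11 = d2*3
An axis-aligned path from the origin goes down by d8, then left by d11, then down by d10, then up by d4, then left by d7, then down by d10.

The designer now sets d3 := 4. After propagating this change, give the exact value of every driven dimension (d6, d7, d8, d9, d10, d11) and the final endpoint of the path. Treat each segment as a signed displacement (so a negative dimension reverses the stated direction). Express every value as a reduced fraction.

d6 = 10
d7 = -18
d8 = 8
d9 = 6
d10 = 30
d11 = 36
endpoint = (-18, -54)

Apply edit: d3 := 4
  d6 = d4 - d3 = 10
  d7 = 10 - d4*2 = -18
  d8 = d3*2 = 8
  d9 = d5*4 = 6
  d10 = d9*5 = 30
  d11 = d2*3 = 36
Walk from origin (0, 0):
  seg 1: down by d8 = 8 → (0, -8)
  seg 2: left by d11 = 36 → (-36, -8)
  seg 3: down by d10 = 30 → (-36, -38)
  seg 4: up by d4 = 14 → (-36, -24)
  seg 5: left by d7 = -18 → (-18, -24)
  seg 6: down by d10 = 30 → (-18, -54)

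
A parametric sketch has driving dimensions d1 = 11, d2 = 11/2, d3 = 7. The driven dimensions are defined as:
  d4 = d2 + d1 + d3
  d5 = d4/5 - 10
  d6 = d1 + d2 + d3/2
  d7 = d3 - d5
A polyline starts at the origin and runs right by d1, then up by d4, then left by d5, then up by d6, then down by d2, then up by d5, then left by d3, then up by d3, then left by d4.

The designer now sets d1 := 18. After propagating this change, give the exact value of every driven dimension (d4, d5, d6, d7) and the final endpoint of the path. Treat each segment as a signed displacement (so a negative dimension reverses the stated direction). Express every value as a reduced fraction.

Apply edit: d1 := 18
  d4 = d2 + d1 + d3 = 61/2
  d5 = d4/5 - 10 = -39/10
  d6 = d1 + d2 + d3/2 = 27
  d7 = d3 - d5 = 109/10
Walk from origin (0, 0):
  seg 1: right by d1 = 18 → (18, 0)
  seg 2: up by d4 = 61/2 → (18, 61/2)
  seg 3: left by d5 = -39/10 → (219/10, 61/2)
  seg 4: up by d6 = 27 → (219/10, 115/2)
  seg 5: down by d2 = 11/2 → (219/10, 52)
  seg 6: up by d5 = -39/10 → (219/10, 481/10)
  seg 7: left by d3 = 7 → (149/10, 481/10)
  seg 8: up by d3 = 7 → (149/10, 551/10)
  seg 9: left by d4 = 61/2 → (-78/5, 551/10)

d4 = 61/2
d5 = -39/10
d6 = 27
d7 = 109/10
endpoint = (-78/5, 551/10)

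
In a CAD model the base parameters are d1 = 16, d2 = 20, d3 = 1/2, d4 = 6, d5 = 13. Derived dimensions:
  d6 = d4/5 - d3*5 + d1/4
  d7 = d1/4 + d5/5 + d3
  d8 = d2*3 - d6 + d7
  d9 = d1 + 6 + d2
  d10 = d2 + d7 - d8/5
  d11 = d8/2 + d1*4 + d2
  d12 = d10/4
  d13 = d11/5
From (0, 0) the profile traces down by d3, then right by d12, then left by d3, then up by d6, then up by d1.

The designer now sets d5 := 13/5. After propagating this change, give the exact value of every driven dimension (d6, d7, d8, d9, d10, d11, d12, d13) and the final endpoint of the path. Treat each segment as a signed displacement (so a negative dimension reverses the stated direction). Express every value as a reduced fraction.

Apply edit: d5 := 13/5
  d6 = d4/5 - d3*5 + d1/4 = 27/10
  d7 = d1/4 + d5/5 + d3 = 251/50
  d8 = d2*3 - d6 + d7 = 1558/25
  d9 = d1 + 6 + d2 = 42
  d10 = d2 + d7 - d8/5 = 3139/250
  d11 = d8/2 + d1*4 + d2 = 2879/25
  d12 = d10/4 = 3139/1000
  d13 = d11/5 = 2879/125
Walk from origin (0, 0):
  seg 1: down by d3 = 1/2 → (0, -1/2)
  seg 2: right by d12 = 3139/1000 → (3139/1000, -1/2)
  seg 3: left by d3 = 1/2 → (2639/1000, -1/2)
  seg 4: up by d6 = 27/10 → (2639/1000, 11/5)
  seg 5: up by d1 = 16 → (2639/1000, 91/5)

d6 = 27/10
d7 = 251/50
d8 = 1558/25
d9 = 42
d10 = 3139/250
d11 = 2879/25
d12 = 3139/1000
d13 = 2879/125
endpoint = (2639/1000, 91/5)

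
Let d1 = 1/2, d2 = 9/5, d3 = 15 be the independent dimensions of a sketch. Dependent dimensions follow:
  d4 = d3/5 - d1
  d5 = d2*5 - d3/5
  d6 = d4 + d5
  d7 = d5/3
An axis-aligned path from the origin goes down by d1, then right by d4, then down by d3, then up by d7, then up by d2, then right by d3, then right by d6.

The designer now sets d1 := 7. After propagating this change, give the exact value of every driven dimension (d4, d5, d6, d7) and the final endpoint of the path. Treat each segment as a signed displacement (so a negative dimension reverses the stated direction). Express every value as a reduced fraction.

d4 = -4
d5 = 6
d6 = 2
d7 = 2
endpoint = (13, -91/5)

Apply edit: d1 := 7
  d4 = d3/5 - d1 = -4
  d5 = d2*5 - d3/5 = 6
  d6 = d4 + d5 = 2
  d7 = d5/3 = 2
Walk from origin (0, 0):
  seg 1: down by d1 = 7 → (0, -7)
  seg 2: right by d4 = -4 → (-4, -7)
  seg 3: down by d3 = 15 → (-4, -22)
  seg 4: up by d7 = 2 → (-4, -20)
  seg 5: up by d2 = 9/5 → (-4, -91/5)
  seg 6: right by d3 = 15 → (11, -91/5)
  seg 7: right by d6 = 2 → (13, -91/5)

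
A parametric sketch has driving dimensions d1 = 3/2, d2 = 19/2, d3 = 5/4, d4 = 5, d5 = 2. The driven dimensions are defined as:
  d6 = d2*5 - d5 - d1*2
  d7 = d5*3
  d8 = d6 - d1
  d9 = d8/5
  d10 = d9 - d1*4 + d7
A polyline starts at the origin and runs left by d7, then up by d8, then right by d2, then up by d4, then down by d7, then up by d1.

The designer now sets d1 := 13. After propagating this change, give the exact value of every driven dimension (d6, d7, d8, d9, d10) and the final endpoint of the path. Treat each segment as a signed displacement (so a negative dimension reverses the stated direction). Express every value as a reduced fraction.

Apply edit: d1 := 13
  d6 = d2*5 - d5 - d1*2 = 39/2
  d7 = d5*3 = 6
  d8 = d6 - d1 = 13/2
  d9 = d8/5 = 13/10
  d10 = d9 - d1*4 + d7 = -447/10
Walk from origin (0, 0):
  seg 1: left by d7 = 6 → (-6, 0)
  seg 2: up by d8 = 13/2 → (-6, 13/2)
  seg 3: right by d2 = 19/2 → (7/2, 13/2)
  seg 4: up by d4 = 5 → (7/2, 23/2)
  seg 5: down by d7 = 6 → (7/2, 11/2)
  seg 6: up by d1 = 13 → (7/2, 37/2)

d6 = 39/2
d7 = 6
d8 = 13/2
d9 = 13/10
d10 = -447/10
endpoint = (7/2, 37/2)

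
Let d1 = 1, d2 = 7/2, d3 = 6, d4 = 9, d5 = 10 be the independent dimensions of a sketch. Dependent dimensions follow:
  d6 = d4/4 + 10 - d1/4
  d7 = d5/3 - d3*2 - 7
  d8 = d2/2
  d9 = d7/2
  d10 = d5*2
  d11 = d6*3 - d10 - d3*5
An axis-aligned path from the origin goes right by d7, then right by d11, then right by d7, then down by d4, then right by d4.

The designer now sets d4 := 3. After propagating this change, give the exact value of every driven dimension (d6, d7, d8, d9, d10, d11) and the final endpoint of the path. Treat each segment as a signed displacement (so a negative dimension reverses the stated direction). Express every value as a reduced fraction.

d6 = 21/2
d7 = -47/3
d8 = 7/4
d9 = -47/6
d10 = 20
d11 = -37/2
endpoint = (-281/6, -3)

Apply edit: d4 := 3
  d6 = d4/4 + 10 - d1/4 = 21/2
  d7 = d5/3 - d3*2 - 7 = -47/3
  d8 = d2/2 = 7/4
  d9 = d7/2 = -47/6
  d10 = d5*2 = 20
  d11 = d6*3 - d10 - d3*5 = -37/2
Walk from origin (0, 0):
  seg 1: right by d7 = -47/3 → (-47/3, 0)
  seg 2: right by d11 = -37/2 → (-205/6, 0)
  seg 3: right by d7 = -47/3 → (-299/6, 0)
  seg 4: down by d4 = 3 → (-299/6, -3)
  seg 5: right by d4 = 3 → (-281/6, -3)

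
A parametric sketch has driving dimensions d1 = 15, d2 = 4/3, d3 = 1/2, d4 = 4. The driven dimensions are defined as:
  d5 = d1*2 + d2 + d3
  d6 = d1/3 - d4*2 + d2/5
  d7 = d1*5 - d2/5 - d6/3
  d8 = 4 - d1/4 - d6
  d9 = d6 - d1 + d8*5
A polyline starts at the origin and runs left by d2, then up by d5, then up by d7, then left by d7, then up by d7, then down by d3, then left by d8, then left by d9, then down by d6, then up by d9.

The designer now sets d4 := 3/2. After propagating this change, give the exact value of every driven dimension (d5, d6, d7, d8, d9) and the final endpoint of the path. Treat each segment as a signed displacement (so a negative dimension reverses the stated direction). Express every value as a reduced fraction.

Apply edit: d4 := 3/2
  d5 = d1*2 + d2 + d3 = 191/6
  d6 = d1/3 - d4*2 + d2/5 = 34/15
  d7 = d1*5 - d2/5 - d6/3 = 3329/45
  d8 = 4 - d1/4 - d6 = -121/60
  d9 = d6 - d1 + d8*5 = -1369/60
Walk from origin (0, 0):
  seg 1: left by d2 = 4/3 → (-4/3, 0)
  seg 2: up by d5 = 191/6 → (-4/3, 191/6)
  seg 3: up by d7 = 3329/45 → (-4/3, 9523/90)
  seg 4: left by d7 = 3329/45 → (-3389/45, 9523/90)
  seg 5: up by d7 = 3329/45 → (-3389/45, 16181/90)
  seg 6: down by d3 = 1/2 → (-3389/45, 8068/45)
  seg 7: left by d8 = -121/60 → (-13193/180, 8068/45)
  seg 8: left by d9 = -1369/60 → (-4543/90, 8068/45)
  seg 9: down by d6 = 34/15 → (-4543/90, 7966/45)
  seg 10: up by d9 = -1369/60 → (-4543/90, 27757/180)

d5 = 191/6
d6 = 34/15
d7 = 3329/45
d8 = -121/60
d9 = -1369/60
endpoint = (-4543/90, 27757/180)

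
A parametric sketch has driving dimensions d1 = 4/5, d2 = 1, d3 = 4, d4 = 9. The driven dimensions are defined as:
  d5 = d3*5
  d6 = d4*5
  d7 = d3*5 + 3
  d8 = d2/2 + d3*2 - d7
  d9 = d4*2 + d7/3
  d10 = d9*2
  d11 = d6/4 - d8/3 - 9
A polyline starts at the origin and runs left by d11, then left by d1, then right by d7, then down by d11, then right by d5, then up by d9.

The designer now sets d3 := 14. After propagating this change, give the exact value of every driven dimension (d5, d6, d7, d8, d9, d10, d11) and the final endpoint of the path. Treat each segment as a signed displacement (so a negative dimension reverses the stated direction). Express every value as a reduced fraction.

d5 = 70
d6 = 45
d7 = 73
d8 = -89/2
d9 = 127/3
d10 = 254/3
d11 = 205/12
endpoint = (7507/60, 101/4)

Apply edit: d3 := 14
  d5 = d3*5 = 70
  d6 = d4*5 = 45
  d7 = d3*5 + 3 = 73
  d8 = d2/2 + d3*2 - d7 = -89/2
  d9 = d4*2 + d7/3 = 127/3
  d10 = d9*2 = 254/3
  d11 = d6/4 - d8/3 - 9 = 205/12
Walk from origin (0, 0):
  seg 1: left by d11 = 205/12 → (-205/12, 0)
  seg 2: left by d1 = 4/5 → (-1073/60, 0)
  seg 3: right by d7 = 73 → (3307/60, 0)
  seg 4: down by d11 = 205/12 → (3307/60, -205/12)
  seg 5: right by d5 = 70 → (7507/60, -205/12)
  seg 6: up by d9 = 127/3 → (7507/60, 101/4)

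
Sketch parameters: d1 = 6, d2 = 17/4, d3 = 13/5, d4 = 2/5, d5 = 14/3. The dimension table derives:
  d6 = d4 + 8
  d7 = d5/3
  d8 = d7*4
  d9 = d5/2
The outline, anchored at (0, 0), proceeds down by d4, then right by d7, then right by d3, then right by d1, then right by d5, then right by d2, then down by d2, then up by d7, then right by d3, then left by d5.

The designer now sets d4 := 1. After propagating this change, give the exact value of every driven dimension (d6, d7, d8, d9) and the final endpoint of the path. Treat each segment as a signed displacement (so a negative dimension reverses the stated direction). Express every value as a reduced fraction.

d6 = 9
d7 = 14/9
d8 = 56/9
d9 = 7/3
endpoint = (3061/180, -133/36)

Apply edit: d4 := 1
  d6 = d4 + 8 = 9
  d7 = d5/3 = 14/9
  d8 = d7*4 = 56/9
  d9 = d5/2 = 7/3
Walk from origin (0, 0):
  seg 1: down by d4 = 1 → (0, -1)
  seg 2: right by d7 = 14/9 → (14/9, -1)
  seg 3: right by d3 = 13/5 → (187/45, -1)
  seg 4: right by d1 = 6 → (457/45, -1)
  seg 5: right by d5 = 14/3 → (667/45, -1)
  seg 6: right by d2 = 17/4 → (3433/180, -1)
  seg 7: down by d2 = 17/4 → (3433/180, -21/4)
  seg 8: up by d7 = 14/9 → (3433/180, -133/36)
  seg 9: right by d3 = 13/5 → (3901/180, -133/36)
  seg 10: left by d5 = 14/3 → (3061/180, -133/36)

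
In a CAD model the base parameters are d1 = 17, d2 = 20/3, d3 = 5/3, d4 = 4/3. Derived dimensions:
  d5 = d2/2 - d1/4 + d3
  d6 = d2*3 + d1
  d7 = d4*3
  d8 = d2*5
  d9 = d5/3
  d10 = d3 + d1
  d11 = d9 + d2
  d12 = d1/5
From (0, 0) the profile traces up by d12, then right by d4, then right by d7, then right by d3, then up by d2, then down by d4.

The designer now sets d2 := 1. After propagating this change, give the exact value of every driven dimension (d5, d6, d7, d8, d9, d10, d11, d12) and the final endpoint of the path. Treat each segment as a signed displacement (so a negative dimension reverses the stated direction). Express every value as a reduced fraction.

d5 = -25/12
d6 = 20
d7 = 4
d8 = 5
d9 = -25/36
d10 = 56/3
d11 = 11/36
d12 = 17/5
endpoint = (7, 46/15)

Apply edit: d2 := 1
  d5 = d2/2 - d1/4 + d3 = -25/12
  d6 = d2*3 + d1 = 20
  d7 = d4*3 = 4
  d8 = d2*5 = 5
  d9 = d5/3 = -25/36
  d10 = d3 + d1 = 56/3
  d11 = d9 + d2 = 11/36
  d12 = d1/5 = 17/5
Walk from origin (0, 0):
  seg 1: up by d12 = 17/5 → (0, 17/5)
  seg 2: right by d4 = 4/3 → (4/3, 17/5)
  seg 3: right by d7 = 4 → (16/3, 17/5)
  seg 4: right by d3 = 5/3 → (7, 17/5)
  seg 5: up by d2 = 1 → (7, 22/5)
  seg 6: down by d4 = 4/3 → (7, 46/15)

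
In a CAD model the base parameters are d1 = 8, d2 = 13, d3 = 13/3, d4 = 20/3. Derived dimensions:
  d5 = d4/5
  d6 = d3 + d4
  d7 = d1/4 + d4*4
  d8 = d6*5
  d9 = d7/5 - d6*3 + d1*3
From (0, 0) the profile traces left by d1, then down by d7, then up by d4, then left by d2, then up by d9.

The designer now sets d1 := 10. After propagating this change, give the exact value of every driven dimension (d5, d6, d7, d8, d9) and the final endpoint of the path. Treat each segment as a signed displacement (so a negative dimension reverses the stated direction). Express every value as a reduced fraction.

Apply edit: d1 := 10
  d5 = d4/5 = 4/3
  d6 = d3 + d4 = 11
  d7 = d1/4 + d4*4 = 175/6
  d8 = d6*5 = 55
  d9 = d7/5 - d6*3 + d1*3 = 17/6
Walk from origin (0, 0):
  seg 1: left by d1 = 10 → (-10, 0)
  seg 2: down by d7 = 175/6 → (-10, -175/6)
  seg 3: up by d4 = 20/3 → (-10, -45/2)
  seg 4: left by d2 = 13 → (-23, -45/2)
  seg 5: up by d9 = 17/6 → (-23, -59/3)

d5 = 4/3
d6 = 11
d7 = 175/6
d8 = 55
d9 = 17/6
endpoint = (-23, -59/3)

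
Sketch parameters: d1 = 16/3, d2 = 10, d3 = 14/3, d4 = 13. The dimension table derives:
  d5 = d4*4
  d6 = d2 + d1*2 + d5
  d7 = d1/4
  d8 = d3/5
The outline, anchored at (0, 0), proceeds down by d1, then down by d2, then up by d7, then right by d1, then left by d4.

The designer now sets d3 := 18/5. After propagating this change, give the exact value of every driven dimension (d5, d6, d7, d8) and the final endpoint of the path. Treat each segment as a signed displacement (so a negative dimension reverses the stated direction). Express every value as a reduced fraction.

d5 = 52
d6 = 218/3
d7 = 4/3
d8 = 18/25
endpoint = (-23/3, -14)

Apply edit: d3 := 18/5
  d5 = d4*4 = 52
  d6 = d2 + d1*2 + d5 = 218/3
  d7 = d1/4 = 4/3
  d8 = d3/5 = 18/25
Walk from origin (0, 0):
  seg 1: down by d1 = 16/3 → (0, -16/3)
  seg 2: down by d2 = 10 → (0, -46/3)
  seg 3: up by d7 = 4/3 → (0, -14)
  seg 4: right by d1 = 16/3 → (16/3, -14)
  seg 5: left by d4 = 13 → (-23/3, -14)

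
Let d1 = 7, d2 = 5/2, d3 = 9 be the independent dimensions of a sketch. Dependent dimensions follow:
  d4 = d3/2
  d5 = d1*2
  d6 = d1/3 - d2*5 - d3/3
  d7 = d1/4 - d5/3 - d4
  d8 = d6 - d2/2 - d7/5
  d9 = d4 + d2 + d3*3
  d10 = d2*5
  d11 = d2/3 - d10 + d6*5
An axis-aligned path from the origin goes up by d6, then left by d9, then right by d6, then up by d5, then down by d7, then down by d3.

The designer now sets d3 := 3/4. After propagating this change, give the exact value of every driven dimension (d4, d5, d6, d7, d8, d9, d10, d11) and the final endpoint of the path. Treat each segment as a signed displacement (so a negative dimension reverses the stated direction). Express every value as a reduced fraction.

Apply edit: d3 := 3/4
  d4 = d3/2 = 3/8
  d5 = d1*2 = 14
  d6 = d1/3 - d2*5 - d3/3 = -125/12
  d7 = d1/4 - d5/3 - d4 = -79/24
  d8 = d6 - d2/2 - d7/5 = -1321/120
  d9 = d4 + d2 + d3*3 = 41/8
  d10 = d2*5 = 25/2
  d11 = d2/3 - d10 + d6*5 = -255/4
Walk from origin (0, 0):
  seg 1: up by d6 = -125/12 → (0, -125/12)
  seg 2: left by d9 = 41/8 → (-41/8, -125/12)
  seg 3: right by d6 = -125/12 → (-373/24, -125/12)
  seg 4: up by d5 = 14 → (-373/24, 43/12)
  seg 5: down by d7 = -79/24 → (-373/24, 55/8)
  seg 6: down by d3 = 3/4 → (-373/24, 49/8)

d4 = 3/8
d5 = 14
d6 = -125/12
d7 = -79/24
d8 = -1321/120
d9 = 41/8
d10 = 25/2
d11 = -255/4
endpoint = (-373/24, 49/8)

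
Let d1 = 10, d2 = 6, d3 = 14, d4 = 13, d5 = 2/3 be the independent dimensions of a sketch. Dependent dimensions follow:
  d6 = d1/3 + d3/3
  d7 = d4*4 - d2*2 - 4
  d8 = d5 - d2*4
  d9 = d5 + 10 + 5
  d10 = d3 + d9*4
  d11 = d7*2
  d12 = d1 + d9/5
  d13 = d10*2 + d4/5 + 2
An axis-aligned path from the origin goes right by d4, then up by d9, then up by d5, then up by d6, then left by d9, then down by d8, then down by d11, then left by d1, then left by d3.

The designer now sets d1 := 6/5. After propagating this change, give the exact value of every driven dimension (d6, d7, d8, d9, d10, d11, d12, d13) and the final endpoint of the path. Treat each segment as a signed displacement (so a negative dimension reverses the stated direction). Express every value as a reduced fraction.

Apply edit: d1 := 6/5
  d6 = d1/3 + d3/3 = 76/15
  d7 = d4*4 - d2*2 - 4 = 36
  d8 = d5 - d2*4 = -70/3
  d9 = d5 + 10 + 5 = 47/3
  d10 = d3 + d9*4 = 230/3
  d11 = d7*2 = 72
  d12 = d1 + d9/5 = 13/3
  d13 = d10*2 + d4/5 + 2 = 2369/15
Walk from origin (0, 0):
  seg 1: right by d4 = 13 → (13, 0)
  seg 2: up by d9 = 47/3 → (13, 47/3)
  seg 3: up by d5 = 2/3 → (13, 49/3)
  seg 4: up by d6 = 76/15 → (13, 107/5)
  seg 5: left by d9 = 47/3 → (-8/3, 107/5)
  seg 6: down by d8 = -70/3 → (-8/3, 671/15)
  seg 7: down by d11 = 72 → (-8/3, -409/15)
  seg 8: left by d1 = 6/5 → (-58/15, -409/15)
  seg 9: left by d3 = 14 → (-268/15, -409/15)

d6 = 76/15
d7 = 36
d8 = -70/3
d9 = 47/3
d10 = 230/3
d11 = 72
d12 = 13/3
d13 = 2369/15
endpoint = (-268/15, -409/15)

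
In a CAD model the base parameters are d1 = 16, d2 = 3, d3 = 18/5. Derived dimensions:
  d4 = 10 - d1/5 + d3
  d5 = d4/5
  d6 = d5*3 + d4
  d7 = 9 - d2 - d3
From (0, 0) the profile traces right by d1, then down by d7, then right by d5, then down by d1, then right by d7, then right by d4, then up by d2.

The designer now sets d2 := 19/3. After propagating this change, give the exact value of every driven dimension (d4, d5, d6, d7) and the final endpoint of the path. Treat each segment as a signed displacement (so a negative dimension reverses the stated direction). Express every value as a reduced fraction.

d4 = 52/5
d5 = 52/25
d6 = 416/25
d7 = -14/15
endpoint = (2066/75, -131/15)

Apply edit: d2 := 19/3
  d4 = 10 - d1/5 + d3 = 52/5
  d5 = d4/5 = 52/25
  d6 = d5*3 + d4 = 416/25
  d7 = 9 - d2 - d3 = -14/15
Walk from origin (0, 0):
  seg 1: right by d1 = 16 → (16, 0)
  seg 2: down by d7 = -14/15 → (16, 14/15)
  seg 3: right by d5 = 52/25 → (452/25, 14/15)
  seg 4: down by d1 = 16 → (452/25, -226/15)
  seg 5: right by d7 = -14/15 → (1286/75, -226/15)
  seg 6: right by d4 = 52/5 → (2066/75, -226/15)
  seg 7: up by d2 = 19/3 → (2066/75, -131/15)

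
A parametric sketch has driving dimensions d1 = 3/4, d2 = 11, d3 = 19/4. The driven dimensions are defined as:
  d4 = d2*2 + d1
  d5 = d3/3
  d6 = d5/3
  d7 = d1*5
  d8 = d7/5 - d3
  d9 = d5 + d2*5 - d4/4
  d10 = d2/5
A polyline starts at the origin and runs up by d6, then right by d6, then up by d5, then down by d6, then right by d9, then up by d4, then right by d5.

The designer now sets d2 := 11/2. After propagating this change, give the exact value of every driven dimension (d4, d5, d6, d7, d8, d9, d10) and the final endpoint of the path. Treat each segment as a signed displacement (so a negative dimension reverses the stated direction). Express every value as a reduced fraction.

d4 = 47/4
d5 = 19/12
d6 = 19/36
d7 = 15/4
d8 = -4
d9 = 1255/48
d10 = 11/10
endpoint = (4069/144, 40/3)

Apply edit: d2 := 11/2
  d4 = d2*2 + d1 = 47/4
  d5 = d3/3 = 19/12
  d6 = d5/3 = 19/36
  d7 = d1*5 = 15/4
  d8 = d7/5 - d3 = -4
  d9 = d5 + d2*5 - d4/4 = 1255/48
  d10 = d2/5 = 11/10
Walk from origin (0, 0):
  seg 1: up by d6 = 19/36 → (0, 19/36)
  seg 2: right by d6 = 19/36 → (19/36, 19/36)
  seg 3: up by d5 = 19/12 → (19/36, 19/9)
  seg 4: down by d6 = 19/36 → (19/36, 19/12)
  seg 5: right by d9 = 1255/48 → (3841/144, 19/12)
  seg 6: up by d4 = 47/4 → (3841/144, 40/3)
  seg 7: right by d5 = 19/12 → (4069/144, 40/3)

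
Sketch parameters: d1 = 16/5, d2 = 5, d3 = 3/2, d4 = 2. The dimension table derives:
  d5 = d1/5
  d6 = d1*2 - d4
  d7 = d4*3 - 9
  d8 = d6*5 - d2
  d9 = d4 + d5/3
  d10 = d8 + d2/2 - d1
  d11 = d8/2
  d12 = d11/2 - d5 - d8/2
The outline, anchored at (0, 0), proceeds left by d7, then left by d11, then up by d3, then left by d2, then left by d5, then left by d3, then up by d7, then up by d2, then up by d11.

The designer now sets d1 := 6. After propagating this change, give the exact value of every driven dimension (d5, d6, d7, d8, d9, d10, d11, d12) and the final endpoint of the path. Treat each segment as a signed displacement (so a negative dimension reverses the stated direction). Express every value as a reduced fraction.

Apply edit: d1 := 6
  d5 = d1/5 = 6/5
  d6 = d1*2 - d4 = 10
  d7 = d4*3 - 9 = -3
  d8 = d6*5 - d2 = 45
  d9 = d4 + d5/3 = 12/5
  d10 = d8 + d2/2 - d1 = 83/2
  d11 = d8/2 = 45/2
  d12 = d11/2 - d5 - d8/2 = -249/20
Walk from origin (0, 0):
  seg 1: left by d7 = -3 → (3, 0)
  seg 2: left by d11 = 45/2 → (-39/2, 0)
  seg 3: up by d3 = 3/2 → (-39/2, 3/2)
  seg 4: left by d2 = 5 → (-49/2, 3/2)
  seg 5: left by d5 = 6/5 → (-257/10, 3/2)
  seg 6: left by d3 = 3/2 → (-136/5, 3/2)
  seg 7: up by d7 = -3 → (-136/5, -3/2)
  seg 8: up by d2 = 5 → (-136/5, 7/2)
  seg 9: up by d11 = 45/2 → (-136/5, 26)

d5 = 6/5
d6 = 10
d7 = -3
d8 = 45
d9 = 12/5
d10 = 83/2
d11 = 45/2
d12 = -249/20
endpoint = (-136/5, 26)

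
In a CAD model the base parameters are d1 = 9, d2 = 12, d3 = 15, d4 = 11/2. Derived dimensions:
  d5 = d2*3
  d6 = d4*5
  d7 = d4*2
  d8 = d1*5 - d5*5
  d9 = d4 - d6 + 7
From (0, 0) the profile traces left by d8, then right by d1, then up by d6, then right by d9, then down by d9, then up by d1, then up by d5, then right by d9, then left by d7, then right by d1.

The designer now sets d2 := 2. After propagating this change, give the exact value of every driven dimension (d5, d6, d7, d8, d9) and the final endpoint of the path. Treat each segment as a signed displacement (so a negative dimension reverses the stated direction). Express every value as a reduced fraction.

d5 = 6
d6 = 55/2
d7 = 11
d8 = 15
d9 = -15
endpoint = (-38, 115/2)

Apply edit: d2 := 2
  d5 = d2*3 = 6
  d6 = d4*5 = 55/2
  d7 = d4*2 = 11
  d8 = d1*5 - d5*5 = 15
  d9 = d4 - d6 + 7 = -15
Walk from origin (0, 0):
  seg 1: left by d8 = 15 → (-15, 0)
  seg 2: right by d1 = 9 → (-6, 0)
  seg 3: up by d6 = 55/2 → (-6, 55/2)
  seg 4: right by d9 = -15 → (-21, 55/2)
  seg 5: down by d9 = -15 → (-21, 85/2)
  seg 6: up by d1 = 9 → (-21, 103/2)
  seg 7: up by d5 = 6 → (-21, 115/2)
  seg 8: right by d9 = -15 → (-36, 115/2)
  seg 9: left by d7 = 11 → (-47, 115/2)
  seg 10: right by d1 = 9 → (-38, 115/2)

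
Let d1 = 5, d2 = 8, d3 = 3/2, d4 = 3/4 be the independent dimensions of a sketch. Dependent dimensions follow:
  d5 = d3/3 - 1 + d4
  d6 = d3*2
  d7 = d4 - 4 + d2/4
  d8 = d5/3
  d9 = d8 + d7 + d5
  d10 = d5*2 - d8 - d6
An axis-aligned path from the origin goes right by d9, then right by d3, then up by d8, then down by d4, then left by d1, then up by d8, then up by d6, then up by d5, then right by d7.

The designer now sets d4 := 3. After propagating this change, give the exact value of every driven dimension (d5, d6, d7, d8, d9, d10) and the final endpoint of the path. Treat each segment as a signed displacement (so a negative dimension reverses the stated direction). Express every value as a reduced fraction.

Apply edit: d4 := 3
  d5 = d3/3 - 1 + d4 = 5/2
  d6 = d3*2 = 3
  d7 = d4 - 4 + d2/4 = 1
  d8 = d5/3 = 5/6
  d9 = d8 + d7 + d5 = 13/3
  d10 = d5*2 - d8 - d6 = 7/6
Walk from origin (0, 0):
  seg 1: right by d9 = 13/3 → (13/3, 0)
  seg 2: right by d3 = 3/2 → (35/6, 0)
  seg 3: up by d8 = 5/6 → (35/6, 5/6)
  seg 4: down by d4 = 3 → (35/6, -13/6)
  seg 5: left by d1 = 5 → (5/6, -13/6)
  seg 6: up by d8 = 5/6 → (5/6, -4/3)
  seg 7: up by d6 = 3 → (5/6, 5/3)
  seg 8: up by d5 = 5/2 → (5/6, 25/6)
  seg 9: right by d7 = 1 → (11/6, 25/6)

d5 = 5/2
d6 = 3
d7 = 1
d8 = 5/6
d9 = 13/3
d10 = 7/6
endpoint = (11/6, 25/6)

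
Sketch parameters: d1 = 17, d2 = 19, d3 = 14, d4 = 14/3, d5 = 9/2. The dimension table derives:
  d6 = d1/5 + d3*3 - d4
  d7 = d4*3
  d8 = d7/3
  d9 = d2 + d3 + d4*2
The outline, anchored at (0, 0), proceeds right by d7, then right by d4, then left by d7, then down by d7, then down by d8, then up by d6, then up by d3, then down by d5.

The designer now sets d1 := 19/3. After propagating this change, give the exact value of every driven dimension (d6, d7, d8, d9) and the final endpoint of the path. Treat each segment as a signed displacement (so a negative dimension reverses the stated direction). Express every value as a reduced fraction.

d6 = 193/5
d7 = 14
d8 = 14/3
d9 = 127/3
endpoint = (14/3, 883/30)

Apply edit: d1 := 19/3
  d6 = d1/5 + d3*3 - d4 = 193/5
  d7 = d4*3 = 14
  d8 = d7/3 = 14/3
  d9 = d2 + d3 + d4*2 = 127/3
Walk from origin (0, 0):
  seg 1: right by d7 = 14 → (14, 0)
  seg 2: right by d4 = 14/3 → (56/3, 0)
  seg 3: left by d7 = 14 → (14/3, 0)
  seg 4: down by d7 = 14 → (14/3, -14)
  seg 5: down by d8 = 14/3 → (14/3, -56/3)
  seg 6: up by d6 = 193/5 → (14/3, 299/15)
  seg 7: up by d3 = 14 → (14/3, 509/15)
  seg 8: down by d5 = 9/2 → (14/3, 883/30)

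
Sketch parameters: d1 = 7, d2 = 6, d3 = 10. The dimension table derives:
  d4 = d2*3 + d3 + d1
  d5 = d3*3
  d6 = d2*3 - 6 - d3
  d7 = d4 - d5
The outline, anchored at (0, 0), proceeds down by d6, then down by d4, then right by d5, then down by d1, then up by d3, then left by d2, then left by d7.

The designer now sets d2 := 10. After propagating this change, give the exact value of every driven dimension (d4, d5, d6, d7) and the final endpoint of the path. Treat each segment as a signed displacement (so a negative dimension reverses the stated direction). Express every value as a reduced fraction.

d4 = 47
d5 = 30
d6 = 14
d7 = 17
endpoint = (3, -58)

Apply edit: d2 := 10
  d4 = d2*3 + d3 + d1 = 47
  d5 = d3*3 = 30
  d6 = d2*3 - 6 - d3 = 14
  d7 = d4 - d5 = 17
Walk from origin (0, 0):
  seg 1: down by d6 = 14 → (0, -14)
  seg 2: down by d4 = 47 → (0, -61)
  seg 3: right by d5 = 30 → (30, -61)
  seg 4: down by d1 = 7 → (30, -68)
  seg 5: up by d3 = 10 → (30, -58)
  seg 6: left by d2 = 10 → (20, -58)
  seg 7: left by d7 = 17 → (3, -58)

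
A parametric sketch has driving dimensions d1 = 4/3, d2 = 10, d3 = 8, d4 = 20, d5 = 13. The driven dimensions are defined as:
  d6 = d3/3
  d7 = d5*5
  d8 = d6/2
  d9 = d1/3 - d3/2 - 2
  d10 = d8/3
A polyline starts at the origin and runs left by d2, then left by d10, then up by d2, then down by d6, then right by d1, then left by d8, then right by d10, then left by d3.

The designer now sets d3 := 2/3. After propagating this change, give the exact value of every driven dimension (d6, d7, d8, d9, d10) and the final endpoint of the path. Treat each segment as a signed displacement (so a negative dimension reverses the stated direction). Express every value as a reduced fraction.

d6 = 2/9
d7 = 65
d8 = 1/9
d9 = -17/9
d10 = 1/27
endpoint = (-85/9, 88/9)

Apply edit: d3 := 2/3
  d6 = d3/3 = 2/9
  d7 = d5*5 = 65
  d8 = d6/2 = 1/9
  d9 = d1/3 - d3/2 - 2 = -17/9
  d10 = d8/3 = 1/27
Walk from origin (0, 0):
  seg 1: left by d2 = 10 → (-10, 0)
  seg 2: left by d10 = 1/27 → (-271/27, 0)
  seg 3: up by d2 = 10 → (-271/27, 10)
  seg 4: down by d6 = 2/9 → (-271/27, 88/9)
  seg 5: right by d1 = 4/3 → (-235/27, 88/9)
  seg 6: left by d8 = 1/9 → (-238/27, 88/9)
  seg 7: right by d10 = 1/27 → (-79/9, 88/9)
  seg 8: left by d3 = 2/3 → (-85/9, 88/9)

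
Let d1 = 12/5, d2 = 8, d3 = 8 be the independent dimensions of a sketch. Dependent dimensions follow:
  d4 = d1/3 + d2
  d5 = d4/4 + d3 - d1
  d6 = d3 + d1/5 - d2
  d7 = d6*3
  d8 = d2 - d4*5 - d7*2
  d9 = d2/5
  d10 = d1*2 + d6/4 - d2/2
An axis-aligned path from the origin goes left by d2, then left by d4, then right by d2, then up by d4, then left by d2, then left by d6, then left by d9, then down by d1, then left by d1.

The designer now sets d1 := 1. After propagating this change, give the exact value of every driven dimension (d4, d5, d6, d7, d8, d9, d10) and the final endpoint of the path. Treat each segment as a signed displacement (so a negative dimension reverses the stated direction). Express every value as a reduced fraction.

Apply edit: d1 := 1
  d4 = d1/3 + d2 = 25/3
  d5 = d4/4 + d3 - d1 = 109/12
  d6 = d3 + d1/5 - d2 = 1/5
  d7 = d6*3 = 3/5
  d8 = d2 - d4*5 - d7*2 = -523/15
  d9 = d2/5 = 8/5
  d10 = d1*2 + d6/4 - d2/2 = -39/20
Walk from origin (0, 0):
  seg 1: left by d2 = 8 → (-8, 0)
  seg 2: left by d4 = 25/3 → (-49/3, 0)
  seg 3: right by d2 = 8 → (-25/3, 0)
  seg 4: up by d4 = 25/3 → (-25/3, 25/3)
  seg 5: left by d2 = 8 → (-49/3, 25/3)
  seg 6: left by d6 = 1/5 → (-248/15, 25/3)
  seg 7: left by d9 = 8/5 → (-272/15, 25/3)
  seg 8: down by d1 = 1 → (-272/15, 22/3)
  seg 9: left by d1 = 1 → (-287/15, 22/3)

d4 = 25/3
d5 = 109/12
d6 = 1/5
d7 = 3/5
d8 = -523/15
d9 = 8/5
d10 = -39/20
endpoint = (-287/15, 22/3)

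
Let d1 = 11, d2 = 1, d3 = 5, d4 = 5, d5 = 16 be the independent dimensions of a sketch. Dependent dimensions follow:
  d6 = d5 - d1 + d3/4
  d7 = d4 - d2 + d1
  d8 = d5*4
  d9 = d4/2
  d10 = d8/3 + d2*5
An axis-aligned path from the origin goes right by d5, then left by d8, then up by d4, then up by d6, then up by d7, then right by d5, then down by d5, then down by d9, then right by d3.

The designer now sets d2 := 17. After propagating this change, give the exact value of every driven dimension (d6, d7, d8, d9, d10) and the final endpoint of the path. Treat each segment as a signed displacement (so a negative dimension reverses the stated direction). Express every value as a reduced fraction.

Apply edit: d2 := 17
  d6 = d5 - d1 + d3/4 = 25/4
  d7 = d4 - d2 + d1 = -1
  d8 = d5*4 = 64
  d9 = d4/2 = 5/2
  d10 = d8/3 + d2*5 = 319/3
Walk from origin (0, 0):
  seg 1: right by d5 = 16 → (16, 0)
  seg 2: left by d8 = 64 → (-48, 0)
  seg 3: up by d4 = 5 → (-48, 5)
  seg 4: up by d6 = 25/4 → (-48, 45/4)
  seg 5: up by d7 = -1 → (-48, 41/4)
  seg 6: right by d5 = 16 → (-32, 41/4)
  seg 7: down by d5 = 16 → (-32, -23/4)
  seg 8: down by d9 = 5/2 → (-32, -33/4)
  seg 9: right by d3 = 5 → (-27, -33/4)

d6 = 25/4
d7 = -1
d8 = 64
d9 = 5/2
d10 = 319/3
endpoint = (-27, -33/4)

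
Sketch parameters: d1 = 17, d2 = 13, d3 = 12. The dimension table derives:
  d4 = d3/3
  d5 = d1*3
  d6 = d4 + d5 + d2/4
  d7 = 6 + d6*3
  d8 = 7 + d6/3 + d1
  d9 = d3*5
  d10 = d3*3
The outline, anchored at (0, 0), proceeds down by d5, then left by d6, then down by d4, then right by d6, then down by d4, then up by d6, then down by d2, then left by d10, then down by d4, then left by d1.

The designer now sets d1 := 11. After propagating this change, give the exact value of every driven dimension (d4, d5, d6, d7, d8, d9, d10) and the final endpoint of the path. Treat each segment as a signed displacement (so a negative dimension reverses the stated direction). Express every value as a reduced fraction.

Apply edit: d1 := 11
  d4 = d3/3 = 4
  d5 = d1*3 = 33
  d6 = d4 + d5 + d2/4 = 161/4
  d7 = 6 + d6*3 = 507/4
  d8 = 7 + d6/3 + d1 = 377/12
  d9 = d3*5 = 60
  d10 = d3*3 = 36
Walk from origin (0, 0):
  seg 1: down by d5 = 33 → (0, -33)
  seg 2: left by d6 = 161/4 → (-161/4, -33)
  seg 3: down by d4 = 4 → (-161/4, -37)
  seg 4: right by d6 = 161/4 → (0, -37)
  seg 5: down by d4 = 4 → (0, -41)
  seg 6: up by d6 = 161/4 → (0, -3/4)
  seg 7: down by d2 = 13 → (0, -55/4)
  seg 8: left by d10 = 36 → (-36, -55/4)
  seg 9: down by d4 = 4 → (-36, -71/4)
  seg 10: left by d1 = 11 → (-47, -71/4)

d4 = 4
d5 = 33
d6 = 161/4
d7 = 507/4
d8 = 377/12
d9 = 60
d10 = 36
endpoint = (-47, -71/4)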